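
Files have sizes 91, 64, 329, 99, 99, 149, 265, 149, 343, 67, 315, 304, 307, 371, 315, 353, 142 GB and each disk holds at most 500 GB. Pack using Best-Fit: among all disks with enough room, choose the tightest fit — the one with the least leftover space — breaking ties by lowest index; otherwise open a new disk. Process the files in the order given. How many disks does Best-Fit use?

91 GB → disk 1 (remaining 409 GB)
64 GB → disk 1 (remaining 345 GB)
329 GB → disk 1 (remaining 16 GB)
99 GB → disk 2 (remaining 401 GB)
99 GB → disk 2 (remaining 302 GB)
149 GB → disk 2 (remaining 153 GB)
265 GB → disk 3 (remaining 235 GB)
149 GB → disk 2 (remaining 4 GB)
343 GB → disk 4 (remaining 157 GB)
67 GB → disk 4 (remaining 90 GB)
315 GB → disk 5 (remaining 185 GB)
304 GB → disk 6 (remaining 196 GB)
307 GB → disk 7 (remaining 193 GB)
371 GB → disk 8 (remaining 129 GB)
315 GB → disk 9 (remaining 185 GB)
353 GB → disk 10 (remaining 147 GB)
142 GB → disk 10 (remaining 5 GB)

10 disks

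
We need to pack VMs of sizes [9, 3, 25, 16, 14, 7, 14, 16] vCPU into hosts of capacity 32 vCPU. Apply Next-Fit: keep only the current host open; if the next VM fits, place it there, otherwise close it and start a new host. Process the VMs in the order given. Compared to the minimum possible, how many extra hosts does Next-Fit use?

Next-Fit: [9,3] [25] [16,14] [7,14] [16] → 5 hosts.
Total size 104 vCPU; any packing needs at least ⌈104/32⌉ = 4 hosts.
An optimal packing achieves that bound: [25,7] [16,16] [14,14,3] [9] → 4 hosts.
Excess: 5 − 4 = 1.

1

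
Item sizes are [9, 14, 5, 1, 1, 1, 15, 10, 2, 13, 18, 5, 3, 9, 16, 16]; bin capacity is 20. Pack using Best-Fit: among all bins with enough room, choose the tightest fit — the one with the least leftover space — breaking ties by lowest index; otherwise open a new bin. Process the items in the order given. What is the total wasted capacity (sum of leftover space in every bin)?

22

9 → bin 1 (remaining 11)
14 → bin 2 (remaining 6)
5 → bin 2 (remaining 1)
1 → bin 2 (remaining 0)
1 → bin 1 (remaining 10)
1 → bin 1 (remaining 9)
15 → bin 3 (remaining 5)
10 → bin 4 (remaining 10)
2 → bin 3 (remaining 3)
13 → bin 5 (remaining 7)
18 → bin 6 (remaining 2)
5 → bin 5 (remaining 2)
3 → bin 3 (remaining 0)
9 → bin 1 (remaining 0)
16 → bin 7 (remaining 4)
16 → bin 8 (remaining 4)
8 bins × 20 = 160; used 138; unused 22.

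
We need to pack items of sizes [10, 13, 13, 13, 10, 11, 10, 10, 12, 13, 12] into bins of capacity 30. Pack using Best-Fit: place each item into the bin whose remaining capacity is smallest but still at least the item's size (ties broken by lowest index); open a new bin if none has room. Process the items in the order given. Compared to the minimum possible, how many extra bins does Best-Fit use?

Best-Fit: [10,13] [13,13] [10,11] [10,10] [12,13] [12] → 6 bins.
Total size 127; any packing needs at least ⌈127/30⌉ = 5 bins.
An optimal packing achieves that bound: [13,13] [13,13] [12,12] [11,10] [10,10,10] → 5 bins.
Excess: 6 − 5 = 1.

1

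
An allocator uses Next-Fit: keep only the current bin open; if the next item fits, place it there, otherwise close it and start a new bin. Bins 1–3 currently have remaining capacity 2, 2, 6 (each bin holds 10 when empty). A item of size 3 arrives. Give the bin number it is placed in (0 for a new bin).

3

Next-Fit only looks at bin 3, which has 6 free.
3 fits there.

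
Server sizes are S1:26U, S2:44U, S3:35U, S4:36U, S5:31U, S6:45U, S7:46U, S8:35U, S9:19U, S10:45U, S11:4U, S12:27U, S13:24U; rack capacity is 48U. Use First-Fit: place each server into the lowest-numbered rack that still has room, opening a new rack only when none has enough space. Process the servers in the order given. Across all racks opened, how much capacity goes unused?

Put S1 (26U) in rack 1; 22U remain.
Put S2 (44U) in rack 2; 4U remain.
Put S3 (35U) in rack 3; 13U remain.
Put S4 (36U) in rack 4; 12U remain.
Put S5 (31U) in rack 5; 17U remain.
Put S6 (45U) in rack 6; 3U remain.
Put S7 (46U) in rack 7; 2U remain.
Put S8 (35U) in rack 8; 13U remain.
Put S9 (19U) in rack 1; 3U remain.
Put S10 (45U) in rack 9; 3U remain.
Put S11 (4U) in rack 2; 0U remain.
Put S12 (27U) in rack 10; 21U remain.
Put S13 (24U) in rack 11; 24U remain.
11 racks × 48U = 528U; used 417U; unused 111U.

111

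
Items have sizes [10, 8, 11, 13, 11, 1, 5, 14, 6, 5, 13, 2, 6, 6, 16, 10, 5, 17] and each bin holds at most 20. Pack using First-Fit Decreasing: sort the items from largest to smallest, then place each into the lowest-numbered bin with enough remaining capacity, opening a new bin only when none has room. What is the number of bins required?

Sorted descending: 17, 16, 14, 13, 13, 11, 11, 10, 10, 8, 6, 6, 6, 5, 5, 5, 2, 1.
17 → bin 1 (remaining 3)
16 → bin 2 (remaining 4)
14 → bin 3 (remaining 6)
13 → bin 4 (remaining 7)
13 → bin 5 (remaining 7)
11 → bin 6 (remaining 9)
11 → bin 7 (remaining 9)
10 → bin 8 (remaining 10)
10 → bin 8 (remaining 0)
8 → bin 6 (remaining 1)
6 → bin 3 (remaining 0)
6 → bin 4 (remaining 1)
6 → bin 5 (remaining 1)
5 → bin 7 (remaining 4)
5 → bin 9 (remaining 15)
5 → bin 9 (remaining 10)
2 → bin 1 (remaining 1)
1 → bin 1 (remaining 0)

9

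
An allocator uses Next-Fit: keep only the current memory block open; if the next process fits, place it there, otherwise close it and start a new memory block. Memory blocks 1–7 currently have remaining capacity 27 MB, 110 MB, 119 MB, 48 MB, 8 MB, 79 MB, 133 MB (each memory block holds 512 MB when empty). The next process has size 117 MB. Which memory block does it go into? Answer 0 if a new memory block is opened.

Next-Fit only looks at memory block 7, which has 133 MB free.
117 MB fits there.

7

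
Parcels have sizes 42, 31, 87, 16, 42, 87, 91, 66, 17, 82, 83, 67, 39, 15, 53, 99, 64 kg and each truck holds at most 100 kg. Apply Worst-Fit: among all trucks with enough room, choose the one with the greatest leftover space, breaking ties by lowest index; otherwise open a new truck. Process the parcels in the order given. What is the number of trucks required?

12 trucks

truck 1: place 42 kg, 58 kg left
truck 1: place 31 kg, 27 kg left
truck 2: place 87 kg, 13 kg left
truck 1: place 16 kg, 11 kg left
truck 3: place 42 kg, 58 kg left
truck 4: place 87 kg, 13 kg left
truck 5: place 91 kg, 9 kg left
truck 6: place 66 kg, 34 kg left
truck 3: place 17 kg, 41 kg left
truck 7: place 82 kg, 18 kg left
truck 8: place 83 kg, 17 kg left
truck 9: place 67 kg, 33 kg left
truck 3: place 39 kg, 2 kg left
truck 6: place 15 kg, 19 kg left
truck 10: place 53 kg, 47 kg left
truck 11: place 99 kg, 1 kg left
truck 12: place 64 kg, 36 kg left
Final trucks: [42,31,16] [87] [42,17,39] [87] [91] [66,15] [82] [83] [67] [53] [99] [64].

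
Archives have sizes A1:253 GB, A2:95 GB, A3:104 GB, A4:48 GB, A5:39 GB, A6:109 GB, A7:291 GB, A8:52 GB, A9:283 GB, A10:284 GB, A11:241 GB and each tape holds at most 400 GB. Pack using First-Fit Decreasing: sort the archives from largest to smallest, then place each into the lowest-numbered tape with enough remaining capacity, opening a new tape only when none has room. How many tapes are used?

5

Sorted descending: 291, 284, 283, 253, 241, 109, 104, 95, 52, 48, 39.
Put 291 GB in tape 1; 109 GB remain.
Put 284 GB in tape 2; 116 GB remain.
Put 283 GB in tape 3; 117 GB remain.
Put 253 GB in tape 4; 147 GB remain.
Put 241 GB in tape 5; 159 GB remain.
Put 109 GB in tape 1; 0 GB remain.
Put 104 GB in tape 2; 12 GB remain.
Put 95 GB in tape 3; 22 GB remain.
Put 52 GB in tape 4; 95 GB remain.
Put 48 GB in tape 4; 47 GB remain.
Put 39 GB in tape 4; 8 GB remain.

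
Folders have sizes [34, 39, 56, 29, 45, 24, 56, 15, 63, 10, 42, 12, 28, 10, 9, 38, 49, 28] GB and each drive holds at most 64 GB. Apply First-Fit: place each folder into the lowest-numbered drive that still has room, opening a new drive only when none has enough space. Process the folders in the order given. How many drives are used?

11

drive 1: place 34 GB, 30 GB left
drive 2: place 39 GB, 25 GB left
drive 3: place 56 GB, 8 GB left
drive 1: place 29 GB, 1 GB left
drive 4: place 45 GB, 19 GB left
drive 2: place 24 GB, 1 GB left
drive 5: place 56 GB, 8 GB left
drive 4: place 15 GB, 4 GB left
drive 6: place 63 GB, 1 GB left
drive 7: place 10 GB, 54 GB left
drive 7: place 42 GB, 12 GB left
drive 7: place 12 GB, 0 GB left
drive 8: place 28 GB, 36 GB left
drive 8: place 10 GB, 26 GB left
drive 8: place 9 GB, 17 GB left
drive 9: place 38 GB, 26 GB left
drive 10: place 49 GB, 15 GB left
drive 11: place 28 GB, 36 GB left
Final drives: [34,29] [39,24] [56] [45,15] [56] [63] [10,42,12] [28,10,9] [38] [49] [28].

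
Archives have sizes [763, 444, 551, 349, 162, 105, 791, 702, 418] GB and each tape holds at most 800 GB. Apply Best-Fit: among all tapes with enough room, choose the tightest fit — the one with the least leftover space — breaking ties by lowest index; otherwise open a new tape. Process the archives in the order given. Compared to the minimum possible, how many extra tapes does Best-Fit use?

0

Best-Fit: [763] [444,349] [551,162] [105,418] [791] [702] → 6 tapes.
Total size 4285 GB; any packing needs at least ⌈4285/800⌉ = 6 tapes.
So 6 is already optimal.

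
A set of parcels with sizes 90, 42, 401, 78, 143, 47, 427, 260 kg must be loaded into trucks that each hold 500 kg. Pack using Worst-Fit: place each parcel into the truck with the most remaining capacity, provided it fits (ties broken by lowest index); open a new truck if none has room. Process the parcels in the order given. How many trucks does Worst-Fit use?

4

Put 90 kg in truck 1; 410 kg remain.
Put 42 kg in truck 1; 368 kg remain.
Put 401 kg in truck 2; 99 kg remain.
Put 78 kg in truck 1; 290 kg remain.
Put 143 kg in truck 1; 147 kg remain.
Put 47 kg in truck 1; 100 kg remain.
Put 427 kg in truck 3; 73 kg remain.
Put 260 kg in truck 4; 240 kg remain.
Final trucks: [90,42,78,143,47] [401] [427] [260].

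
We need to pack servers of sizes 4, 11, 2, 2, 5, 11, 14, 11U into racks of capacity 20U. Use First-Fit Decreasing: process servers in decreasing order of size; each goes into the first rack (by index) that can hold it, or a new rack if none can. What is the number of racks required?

Sorted descending: 14, 11, 11, 11, 5, 4, 2, 2.
14U → rack 1 (remaining 6U)
11U → rack 2 (remaining 9U)
11U → rack 3 (remaining 9U)
11U → rack 4 (remaining 9U)
5U → rack 1 (remaining 1U)
4U → rack 2 (remaining 5U)
2U → rack 2 (remaining 3U)
2U → rack 2 (remaining 1U)
Final racks: [14,5] [11,4,2,2] [11] [11].

4 racks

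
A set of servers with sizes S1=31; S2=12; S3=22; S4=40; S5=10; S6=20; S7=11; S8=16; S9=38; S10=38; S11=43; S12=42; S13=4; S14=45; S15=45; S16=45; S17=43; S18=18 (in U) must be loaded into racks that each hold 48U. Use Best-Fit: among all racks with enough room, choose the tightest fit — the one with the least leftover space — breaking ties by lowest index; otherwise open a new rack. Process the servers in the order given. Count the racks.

13

Put S1 (31U) in rack 1; 17U remain.
Put S2 (12U) in rack 1; 5U remain.
Put S3 (22U) in rack 2; 26U remain.
Put S4 (40U) in rack 3; 8U remain.
Put S5 (10U) in rack 2; 16U remain.
Put S6 (20U) in rack 4; 28U remain.
Put S7 (11U) in rack 2; 5U remain.
Put S8 (16U) in rack 4; 12U remain.
Put S9 (38U) in rack 5; 10U remain.
Put S10 (38U) in rack 6; 10U remain.
Put S11 (43U) in rack 7; 5U remain.
Put S12 (42U) in rack 8; 6U remain.
Put S13 (4U) in rack 1; 1U remain.
Put S14 (45U) in rack 9; 3U remain.
Put S15 (45U) in rack 10; 3U remain.
Put S16 (45U) in rack 11; 3U remain.
Put S17 (43U) in rack 12; 5U remain.
Put S18 (18U) in rack 13; 30U remain.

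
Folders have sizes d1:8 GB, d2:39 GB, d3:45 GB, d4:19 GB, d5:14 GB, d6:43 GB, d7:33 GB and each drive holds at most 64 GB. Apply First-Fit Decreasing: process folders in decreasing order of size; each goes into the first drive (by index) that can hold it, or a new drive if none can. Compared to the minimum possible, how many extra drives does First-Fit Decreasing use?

First-Fit Decreasing: [45,19] [43,14] [39,8] [33] → 4 drives.
Total size 201 GB; any packing needs at least ⌈201/64⌉ = 4 drives.
So 4 is already optimal.

0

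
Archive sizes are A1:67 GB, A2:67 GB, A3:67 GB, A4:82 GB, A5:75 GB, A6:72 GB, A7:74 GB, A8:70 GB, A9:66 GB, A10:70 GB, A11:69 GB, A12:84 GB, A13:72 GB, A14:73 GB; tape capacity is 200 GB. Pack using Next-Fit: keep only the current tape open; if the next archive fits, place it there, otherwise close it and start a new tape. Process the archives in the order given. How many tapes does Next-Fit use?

7

Put A1 (67 GB) in tape 1; 133 GB remain.
Put A2 (67 GB) in tape 1; 66 GB remain.
Put A3 (67 GB) in tape 2; 133 GB remain.
Put A4 (82 GB) in tape 2; 51 GB remain.
Put A5 (75 GB) in tape 3; 125 GB remain.
Put A6 (72 GB) in tape 3; 53 GB remain.
Put A7 (74 GB) in tape 4; 126 GB remain.
Put A8 (70 GB) in tape 4; 56 GB remain.
Put A9 (66 GB) in tape 5; 134 GB remain.
Put A10 (70 GB) in tape 5; 64 GB remain.
Put A11 (69 GB) in tape 6; 131 GB remain.
Put A12 (84 GB) in tape 6; 47 GB remain.
Put A13 (72 GB) in tape 7; 128 GB remain.
Put A14 (73 GB) in tape 7; 55 GB remain.
Final tapes: [67,67] [67,82] [75,72] [74,70] [66,70] [69,84] [72,73].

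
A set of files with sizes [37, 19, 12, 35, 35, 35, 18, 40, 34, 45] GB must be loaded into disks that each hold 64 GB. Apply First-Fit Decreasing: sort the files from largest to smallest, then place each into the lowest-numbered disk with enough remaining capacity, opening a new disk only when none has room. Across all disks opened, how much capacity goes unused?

138

Sorted descending: 45, 40, 37, 35, 35, 35, 34, 19, 18, 12.
45 GB → disk 1 (remaining 19 GB)
40 GB → disk 2 (remaining 24 GB)
37 GB → disk 3 (remaining 27 GB)
35 GB → disk 4 (remaining 29 GB)
35 GB → disk 5 (remaining 29 GB)
35 GB → disk 6 (remaining 29 GB)
34 GB → disk 7 (remaining 30 GB)
19 GB → disk 1 (remaining 0 GB)
18 GB → disk 2 (remaining 6 GB)
12 GB → disk 3 (remaining 15 GB)
7 disks × 64 GB = 448 GB; used 310 GB; unused 138 GB.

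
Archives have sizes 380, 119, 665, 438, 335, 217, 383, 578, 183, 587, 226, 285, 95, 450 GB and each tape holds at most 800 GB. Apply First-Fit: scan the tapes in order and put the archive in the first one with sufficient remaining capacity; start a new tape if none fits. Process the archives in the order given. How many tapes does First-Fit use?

7

tape 1: place 380 GB, 420 GB left
tape 1: place 119 GB, 301 GB left
tape 2: place 665 GB, 135 GB left
tape 3: place 438 GB, 362 GB left
tape 3: place 335 GB, 27 GB left
tape 1: place 217 GB, 84 GB left
tape 4: place 383 GB, 417 GB left
tape 5: place 578 GB, 222 GB left
tape 4: place 183 GB, 234 GB left
tape 6: place 587 GB, 213 GB left
tape 4: place 226 GB, 8 GB left
tape 7: place 285 GB, 515 GB left
tape 2: place 95 GB, 40 GB left
tape 7: place 450 GB, 65 GB left
Final tapes: [380,119,217] [665,95] [438,335] [383,183,226] [578] [587] [285,450].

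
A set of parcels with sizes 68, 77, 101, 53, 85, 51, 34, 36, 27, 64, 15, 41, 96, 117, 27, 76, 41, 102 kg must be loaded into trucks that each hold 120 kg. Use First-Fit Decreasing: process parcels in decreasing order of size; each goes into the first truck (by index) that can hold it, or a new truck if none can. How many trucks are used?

10

Sorted descending: 117, 102, 101, 96, 85, 77, 76, 68, 64, 53, 51, 41, 41, 36, 34, 27, 27, 15.
117 kg → truck 1 (remaining 3 kg)
102 kg → truck 2 (remaining 18 kg)
101 kg → truck 3 (remaining 19 kg)
96 kg → truck 4 (remaining 24 kg)
85 kg → truck 5 (remaining 35 kg)
77 kg → truck 6 (remaining 43 kg)
76 kg → truck 7 (remaining 44 kg)
68 kg → truck 8 (remaining 52 kg)
64 kg → truck 9 (remaining 56 kg)
53 kg → truck 9 (remaining 3 kg)
51 kg → truck 8 (remaining 1 kg)
41 kg → truck 6 (remaining 2 kg)
41 kg → truck 7 (remaining 3 kg)
36 kg → truck 10 (remaining 84 kg)
34 kg → truck 5 (remaining 1 kg)
27 kg → truck 10 (remaining 57 kg)
27 kg → truck 10 (remaining 30 kg)
15 kg → truck 2 (remaining 3 kg)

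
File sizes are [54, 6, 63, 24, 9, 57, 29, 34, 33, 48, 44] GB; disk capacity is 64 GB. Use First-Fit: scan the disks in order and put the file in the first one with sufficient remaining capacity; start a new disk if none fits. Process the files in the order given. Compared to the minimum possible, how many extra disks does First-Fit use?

First-Fit: [54,6] [63] [24,9,29] [57] [34] [33] [48] [44] → 8 disks.
Total size 401 GB; any packing needs at least ⌈401/64⌉ = 7 disks.
An optimal packing achieves that bound: [63] [57,6] [54,9] [48] [44] [34,29] [33,24] → 7 disks.
Excess: 8 − 7 = 1.

1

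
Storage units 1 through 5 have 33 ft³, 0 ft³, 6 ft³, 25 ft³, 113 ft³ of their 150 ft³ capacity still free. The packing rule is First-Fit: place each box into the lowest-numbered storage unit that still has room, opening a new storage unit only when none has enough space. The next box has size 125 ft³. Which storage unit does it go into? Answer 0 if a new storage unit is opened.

0

No storage unit has ≥ 125 ft³ free, so a new storage unit is opened.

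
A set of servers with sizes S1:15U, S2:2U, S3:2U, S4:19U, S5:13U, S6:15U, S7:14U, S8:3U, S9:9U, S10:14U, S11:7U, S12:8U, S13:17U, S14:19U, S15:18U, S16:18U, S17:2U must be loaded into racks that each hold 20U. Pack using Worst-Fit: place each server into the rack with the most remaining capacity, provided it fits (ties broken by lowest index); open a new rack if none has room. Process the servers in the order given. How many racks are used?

Put S1 (15U) in rack 1; 5U remain.
Put S2 (2U) in rack 1; 3U remain.
Put S3 (2U) in rack 1; 1U remain.
Put S4 (19U) in rack 2; 1U remain.
Put S5 (13U) in rack 3; 7U remain.
Put S6 (15U) in rack 4; 5U remain.
Put S7 (14U) in rack 5; 6U remain.
Put S8 (3U) in rack 3; 4U remain.
Put S9 (9U) in rack 6; 11U remain.
Put S10 (14U) in rack 7; 6U remain.
Put S11 (7U) in rack 6; 4U remain.
Put S12 (8U) in rack 8; 12U remain.
Put S13 (17U) in rack 9; 3U remain.
Put S14 (19U) in rack 10; 1U remain.
Put S15 (18U) in rack 11; 2U remain.
Put S16 (18U) in rack 12; 2U remain.
Put S17 (2U) in rack 8; 10U remain.

12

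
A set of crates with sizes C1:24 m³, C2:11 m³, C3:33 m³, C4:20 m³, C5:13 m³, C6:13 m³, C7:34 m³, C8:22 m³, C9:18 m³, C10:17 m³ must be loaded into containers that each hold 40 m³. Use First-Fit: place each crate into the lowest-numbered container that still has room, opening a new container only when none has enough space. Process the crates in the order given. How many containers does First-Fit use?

container 1: place C1 (24 m³), 16 m³ left
container 1: place C2 (11 m³), 5 m³ left
container 2: place C3 (33 m³), 7 m³ left
container 3: place C4 (20 m³), 20 m³ left
container 3: place C5 (13 m³), 7 m³ left
container 4: place C6 (13 m³), 27 m³ left
container 5: place C7 (34 m³), 6 m³ left
container 4: place C8 (22 m³), 5 m³ left
container 6: place C9 (18 m³), 22 m³ left
container 6: place C10 (17 m³), 5 m³ left
Final containers: [24,11] [33] [20,13] [13,22] [34] [18,17].

6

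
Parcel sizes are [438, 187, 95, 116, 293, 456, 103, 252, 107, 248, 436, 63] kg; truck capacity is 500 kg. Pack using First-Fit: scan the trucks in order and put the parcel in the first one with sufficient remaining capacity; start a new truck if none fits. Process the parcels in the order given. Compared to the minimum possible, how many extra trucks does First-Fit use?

1

First-Fit: [438] [187,95,116,63] [293,103] [456] [252,107] [248] [436] → 7 trucks.
Total size 2794 kg; any packing needs at least ⌈2794/500⌉ = 6 trucks.
An optimal packing achieves that bound: [456] [438] [436,63] [293,187] [252,248] [116,107,103,95] → 6 trucks.
Excess: 7 − 6 = 1.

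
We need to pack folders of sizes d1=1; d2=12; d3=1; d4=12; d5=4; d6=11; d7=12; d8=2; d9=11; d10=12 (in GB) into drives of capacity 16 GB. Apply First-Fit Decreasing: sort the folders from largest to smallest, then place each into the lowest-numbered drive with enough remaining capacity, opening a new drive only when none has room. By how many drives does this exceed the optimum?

0

First-Fit Decreasing: [12,4] [12,2,1,1] [12] [12] [11] [11] → 6 drives.
6 folders exceed 8 GB (half the capacity), and no two of those can share a drive, so at least 6 drives are needed.
So 6 is already optimal.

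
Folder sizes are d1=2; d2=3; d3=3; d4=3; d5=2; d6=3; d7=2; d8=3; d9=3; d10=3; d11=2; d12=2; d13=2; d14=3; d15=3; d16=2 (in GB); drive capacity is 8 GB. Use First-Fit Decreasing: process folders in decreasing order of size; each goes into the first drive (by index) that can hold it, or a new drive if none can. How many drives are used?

6

Sorted descending: 3, 3, 3, 3, 3, 3, 3, 3, 3, 2, 2, 2, 2, 2, 2, 2.
drive 1: place 3 GB, 5 GB left
drive 1: place 3 GB, 2 GB left
drive 2: place 3 GB, 5 GB left
drive 2: place 3 GB, 2 GB left
drive 3: place 3 GB, 5 GB left
drive 3: place 3 GB, 2 GB left
drive 4: place 3 GB, 5 GB left
drive 4: place 3 GB, 2 GB left
drive 5: place 3 GB, 5 GB left
drive 1: place 2 GB, 0 GB left
drive 2: place 2 GB, 0 GB left
drive 3: place 2 GB, 0 GB left
drive 4: place 2 GB, 0 GB left
drive 5: place 2 GB, 3 GB left
drive 5: place 2 GB, 1 GB left
drive 6: place 2 GB, 6 GB left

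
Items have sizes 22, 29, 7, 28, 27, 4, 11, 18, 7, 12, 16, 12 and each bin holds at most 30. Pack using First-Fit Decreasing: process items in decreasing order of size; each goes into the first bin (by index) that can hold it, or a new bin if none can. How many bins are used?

Sorted descending: 29, 28, 27, 22, 18, 16, 12, 12, 11, 7, 7, 4.
29 → bin 1 (remaining 1)
28 → bin 2 (remaining 2)
27 → bin 3 (remaining 3)
22 → bin 4 (remaining 8)
18 → bin 5 (remaining 12)
16 → bin 6 (remaining 14)
12 → bin 5 (remaining 0)
12 → bin 6 (remaining 2)
11 → bin 7 (remaining 19)
7 → bin 4 (remaining 1)
7 → bin 7 (remaining 12)
4 → bin 7 (remaining 8)

7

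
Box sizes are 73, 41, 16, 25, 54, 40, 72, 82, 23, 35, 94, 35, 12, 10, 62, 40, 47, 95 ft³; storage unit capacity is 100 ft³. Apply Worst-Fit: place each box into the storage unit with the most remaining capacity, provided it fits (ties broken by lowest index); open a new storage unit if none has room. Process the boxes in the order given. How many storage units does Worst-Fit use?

73 ft³ → storage unit 1 (remaining 27 ft³)
41 ft³ → storage unit 2 (remaining 59 ft³)
16 ft³ → storage unit 2 (remaining 43 ft³)
25 ft³ → storage unit 2 (remaining 18 ft³)
54 ft³ → storage unit 3 (remaining 46 ft³)
40 ft³ → storage unit 3 (remaining 6 ft³)
72 ft³ → storage unit 4 (remaining 28 ft³)
82 ft³ → storage unit 5 (remaining 18 ft³)
23 ft³ → storage unit 4 (remaining 5 ft³)
35 ft³ → storage unit 6 (remaining 65 ft³)
94 ft³ → storage unit 7 (remaining 6 ft³)
35 ft³ → storage unit 6 (remaining 30 ft³)
12 ft³ → storage unit 6 (remaining 18 ft³)
10 ft³ → storage unit 1 (remaining 17 ft³)
62 ft³ → storage unit 8 (remaining 38 ft³)
40 ft³ → storage unit 9 (remaining 60 ft³)
47 ft³ → storage unit 9 (remaining 13 ft³)
95 ft³ → storage unit 10 (remaining 5 ft³)

10 storage units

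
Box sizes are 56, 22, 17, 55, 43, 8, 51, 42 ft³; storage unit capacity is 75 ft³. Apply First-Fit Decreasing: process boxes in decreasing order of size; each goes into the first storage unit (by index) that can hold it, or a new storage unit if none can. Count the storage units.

Sorted descending: 56, 55, 51, 43, 42, 22, 17, 8.
56 ft³ → storage unit 1 (remaining 19 ft³)
55 ft³ → storage unit 2 (remaining 20 ft³)
51 ft³ → storage unit 3 (remaining 24 ft³)
43 ft³ → storage unit 4 (remaining 32 ft³)
42 ft³ → storage unit 5 (remaining 33 ft³)
22 ft³ → storage unit 3 (remaining 2 ft³)
17 ft³ → storage unit 1 (remaining 2 ft³)
8 ft³ → storage unit 2 (remaining 12 ft³)
Final storage units: [56,17] [55,8] [51,22] [43] [42].

5 storage units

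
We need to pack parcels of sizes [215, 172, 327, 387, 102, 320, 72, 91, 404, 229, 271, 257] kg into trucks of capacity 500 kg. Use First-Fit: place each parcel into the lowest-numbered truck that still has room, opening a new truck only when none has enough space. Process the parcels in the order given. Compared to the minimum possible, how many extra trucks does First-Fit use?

1

First-Fit: [215,172,102] [327,72,91] [387] [320] [404] [229,271] [257] → 7 trucks.
Total size 2847 kg; any packing needs at least ⌈2847/500⌉ = 6 trucks.
An optimal packing achieves that bound: [404,91] [387,102] [327,172] [320,72] [271,229] [257,215] → 6 trucks.
Excess: 7 − 6 = 1.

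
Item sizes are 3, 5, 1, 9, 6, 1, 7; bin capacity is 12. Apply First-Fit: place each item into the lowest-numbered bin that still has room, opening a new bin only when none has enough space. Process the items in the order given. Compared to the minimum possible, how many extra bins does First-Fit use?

1

First-Fit: [3,5,1,1] [9] [6] [7] → 4 bins.
Total size 32; any packing needs at least ⌈32/12⌉ = 3 bins.
An optimal packing achieves that bound: [9,3] [7,5] [6,1,1] → 3 bins.
Excess: 4 − 3 = 1.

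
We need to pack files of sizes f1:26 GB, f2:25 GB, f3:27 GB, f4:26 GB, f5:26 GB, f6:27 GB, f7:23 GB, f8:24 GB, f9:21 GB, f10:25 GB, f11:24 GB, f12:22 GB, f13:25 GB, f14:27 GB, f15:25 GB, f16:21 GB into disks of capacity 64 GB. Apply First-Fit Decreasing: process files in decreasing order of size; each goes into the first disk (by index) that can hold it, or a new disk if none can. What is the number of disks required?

Sorted descending: 27, 27, 27, 26, 26, 26, 25, 25, 25, 25, 24, 24, 23, 22, 21, 21.
disk 1: place 27 GB, 37 GB left
disk 1: place 27 GB, 10 GB left
disk 2: place 27 GB, 37 GB left
disk 2: place 26 GB, 11 GB left
disk 3: place 26 GB, 38 GB left
disk 3: place 26 GB, 12 GB left
disk 4: place 25 GB, 39 GB left
disk 4: place 25 GB, 14 GB left
disk 5: place 25 GB, 39 GB left
disk 5: place 25 GB, 14 GB left
disk 6: place 24 GB, 40 GB left
disk 6: place 24 GB, 16 GB left
disk 7: place 23 GB, 41 GB left
disk 7: place 22 GB, 19 GB left
disk 8: place 21 GB, 43 GB left
disk 8: place 21 GB, 22 GB left

8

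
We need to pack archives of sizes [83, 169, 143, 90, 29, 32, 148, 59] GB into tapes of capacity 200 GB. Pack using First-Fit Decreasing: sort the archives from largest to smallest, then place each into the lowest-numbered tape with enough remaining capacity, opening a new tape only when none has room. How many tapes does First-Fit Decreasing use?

5 tapes

Sorted descending: 169, 148, 143, 90, 83, 59, 32, 29.
169 GB → tape 1 (remaining 31 GB)
148 GB → tape 2 (remaining 52 GB)
143 GB → tape 3 (remaining 57 GB)
90 GB → tape 4 (remaining 110 GB)
83 GB → tape 4 (remaining 27 GB)
59 GB → tape 5 (remaining 141 GB)
32 GB → tape 2 (remaining 20 GB)
29 GB → tape 1 (remaining 2 GB)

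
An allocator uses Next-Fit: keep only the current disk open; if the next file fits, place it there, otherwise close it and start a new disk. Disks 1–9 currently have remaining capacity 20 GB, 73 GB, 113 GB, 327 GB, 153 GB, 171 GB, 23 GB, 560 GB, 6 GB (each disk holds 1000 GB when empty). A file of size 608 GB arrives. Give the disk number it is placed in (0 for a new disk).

0

Next-Fit only looks at disk 9, which has 6 GB free.
608 GB does not fit, so a new disk is opened.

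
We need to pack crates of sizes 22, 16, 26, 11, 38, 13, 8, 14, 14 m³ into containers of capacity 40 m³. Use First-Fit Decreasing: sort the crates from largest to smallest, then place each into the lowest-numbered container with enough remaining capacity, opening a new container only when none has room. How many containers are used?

Sorted descending: 38, 26, 22, 16, 14, 14, 13, 11, 8.
container 1: place 38 m³, 2 m³ left
container 2: place 26 m³, 14 m³ left
container 3: place 22 m³, 18 m³ left
container 3: place 16 m³, 2 m³ left
container 2: place 14 m³, 0 m³ left
container 4: place 14 m³, 26 m³ left
container 4: place 13 m³, 13 m³ left
container 4: place 11 m³, 2 m³ left
container 5: place 8 m³, 32 m³ left

5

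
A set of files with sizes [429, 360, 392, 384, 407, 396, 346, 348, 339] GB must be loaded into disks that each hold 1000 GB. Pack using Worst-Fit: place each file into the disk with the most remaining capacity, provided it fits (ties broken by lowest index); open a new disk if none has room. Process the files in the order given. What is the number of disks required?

5

disk 1: place 429 GB, 571 GB left
disk 1: place 360 GB, 211 GB left
disk 2: place 392 GB, 608 GB left
disk 2: place 384 GB, 224 GB left
disk 3: place 407 GB, 593 GB left
disk 3: place 396 GB, 197 GB left
disk 4: place 346 GB, 654 GB left
disk 4: place 348 GB, 306 GB left
disk 5: place 339 GB, 661 GB left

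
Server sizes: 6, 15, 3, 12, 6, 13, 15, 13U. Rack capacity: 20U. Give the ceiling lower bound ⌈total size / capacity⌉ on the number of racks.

Total size = 6 + 15 + 3 + 12 + 6 + 13 + 15 + 13 = 83U.
⌈83 / 20⌉ = 5.

5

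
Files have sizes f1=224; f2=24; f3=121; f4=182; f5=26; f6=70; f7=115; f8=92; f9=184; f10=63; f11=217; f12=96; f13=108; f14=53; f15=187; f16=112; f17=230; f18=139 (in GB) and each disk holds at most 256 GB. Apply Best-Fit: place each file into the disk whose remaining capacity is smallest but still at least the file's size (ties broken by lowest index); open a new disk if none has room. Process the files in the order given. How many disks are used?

10 disks

f1 (224 GB) → disk 1 (remaining 32 GB)
f2 (24 GB) → disk 1 (remaining 8 GB)
f3 (121 GB) → disk 2 (remaining 135 GB)
f4 (182 GB) → disk 3 (remaining 74 GB)
f5 (26 GB) → disk 3 (remaining 48 GB)
f6 (70 GB) → disk 2 (remaining 65 GB)
f7 (115 GB) → disk 4 (remaining 141 GB)
f8 (92 GB) → disk 4 (remaining 49 GB)
f9 (184 GB) → disk 5 (remaining 72 GB)
f10 (63 GB) → disk 2 (remaining 2 GB)
f11 (217 GB) → disk 6 (remaining 39 GB)
f12 (96 GB) → disk 7 (remaining 160 GB)
f13 (108 GB) → disk 7 (remaining 52 GB)
f14 (53 GB) → disk 5 (remaining 19 GB)
f15 (187 GB) → disk 8 (remaining 69 GB)
f16 (112 GB) → disk 9 (remaining 144 GB)
f17 (230 GB) → disk 10 (remaining 26 GB)
f18 (139 GB) → disk 9 (remaining 5 GB)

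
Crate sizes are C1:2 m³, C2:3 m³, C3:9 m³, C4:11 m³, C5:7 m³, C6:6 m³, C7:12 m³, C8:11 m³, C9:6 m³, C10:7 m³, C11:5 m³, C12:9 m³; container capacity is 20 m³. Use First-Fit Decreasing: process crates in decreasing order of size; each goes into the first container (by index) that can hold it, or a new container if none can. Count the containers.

Sorted descending: 12, 11, 11, 9, 9, 7, 7, 6, 6, 5, 3, 2.
Put 12 m³ in container 1; 8 m³ remain.
Put 11 m³ in container 2; 9 m³ remain.
Put 11 m³ in container 3; 9 m³ remain.
Put 9 m³ in container 2; 0 m³ remain.
Put 9 m³ in container 3; 0 m³ remain.
Put 7 m³ in container 1; 1 m³ remain.
Put 7 m³ in container 4; 13 m³ remain.
Put 6 m³ in container 4; 7 m³ remain.
Put 6 m³ in container 4; 1 m³ remain.
Put 5 m³ in container 5; 15 m³ remain.
Put 3 m³ in container 5; 12 m³ remain.
Put 2 m³ in container 5; 10 m³ remain.

5 containers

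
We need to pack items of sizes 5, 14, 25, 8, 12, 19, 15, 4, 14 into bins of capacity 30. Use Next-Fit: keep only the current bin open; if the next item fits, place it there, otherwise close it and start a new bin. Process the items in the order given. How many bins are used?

Put 5 in bin 1; 25 remain.
Put 14 in bin 1; 11 remain.
Put 25 in bin 2; 5 remain.
Put 8 in bin 3; 22 remain.
Put 12 in bin 3; 10 remain.
Put 19 in bin 4; 11 remain.
Put 15 in bin 5; 15 remain.
Put 4 in bin 5; 11 remain.
Put 14 in bin 6; 16 remain.

6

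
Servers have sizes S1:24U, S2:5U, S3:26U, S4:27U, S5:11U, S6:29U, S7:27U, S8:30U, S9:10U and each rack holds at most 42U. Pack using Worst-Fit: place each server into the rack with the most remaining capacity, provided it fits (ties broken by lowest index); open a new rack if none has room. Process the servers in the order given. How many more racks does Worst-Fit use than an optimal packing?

Worst-Fit: [24,5] [26,11] [27,10] [29] [27] [30] → 6 racks.
6 servers exceed 21U (half the capacity), and no two of those can share a rack, so at least 6 racks are needed.
So 6 is already optimal.

0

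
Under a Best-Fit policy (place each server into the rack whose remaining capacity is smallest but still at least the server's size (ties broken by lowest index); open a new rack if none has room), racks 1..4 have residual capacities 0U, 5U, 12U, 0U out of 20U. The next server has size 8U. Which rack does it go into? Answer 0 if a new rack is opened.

Racks with room: rack 3 (12U).
Tightest fit is rack 3 with 12U free.

3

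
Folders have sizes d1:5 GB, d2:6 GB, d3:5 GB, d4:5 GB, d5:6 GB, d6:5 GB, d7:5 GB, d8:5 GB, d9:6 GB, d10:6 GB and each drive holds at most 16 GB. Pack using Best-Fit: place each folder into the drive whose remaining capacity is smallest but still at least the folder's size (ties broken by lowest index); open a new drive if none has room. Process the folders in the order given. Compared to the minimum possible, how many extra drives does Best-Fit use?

Best-Fit: [5,6,5] [5,6,5] [5,5,6] [6] → 4 drives.
Total size 54 GB; any packing needs at least ⌈54/16⌉ = 4 drives.
So 4 is already optimal.

0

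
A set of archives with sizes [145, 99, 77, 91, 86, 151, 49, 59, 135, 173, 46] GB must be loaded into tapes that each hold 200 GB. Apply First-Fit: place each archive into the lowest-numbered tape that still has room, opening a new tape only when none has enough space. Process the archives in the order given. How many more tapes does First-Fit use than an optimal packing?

0

First-Fit: [145,49] [99,77] [91,86] [151,46] [59,135] [173] → 6 tapes.
Total size 1111 GB; any packing needs at least ⌈1111/200⌉ = 6 tapes.
So 6 is already optimal.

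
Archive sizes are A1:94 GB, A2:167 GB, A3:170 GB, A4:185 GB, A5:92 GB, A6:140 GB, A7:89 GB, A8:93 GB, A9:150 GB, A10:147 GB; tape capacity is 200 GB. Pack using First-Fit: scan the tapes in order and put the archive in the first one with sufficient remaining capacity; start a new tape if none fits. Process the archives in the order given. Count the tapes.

8 tapes

Put A1 (94 GB) in tape 1; 106 GB remain.
Put A2 (167 GB) in tape 2; 33 GB remain.
Put A3 (170 GB) in tape 3; 30 GB remain.
Put A4 (185 GB) in tape 4; 15 GB remain.
Put A5 (92 GB) in tape 1; 14 GB remain.
Put A6 (140 GB) in tape 5; 60 GB remain.
Put A7 (89 GB) in tape 6; 111 GB remain.
Put A8 (93 GB) in tape 6; 18 GB remain.
Put A9 (150 GB) in tape 7; 50 GB remain.
Put A10 (147 GB) in tape 8; 53 GB remain.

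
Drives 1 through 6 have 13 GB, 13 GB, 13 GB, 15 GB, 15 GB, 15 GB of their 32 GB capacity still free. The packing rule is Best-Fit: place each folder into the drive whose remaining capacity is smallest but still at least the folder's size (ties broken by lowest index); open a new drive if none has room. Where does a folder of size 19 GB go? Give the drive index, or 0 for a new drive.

0

No drive has ≥ 19 GB free, so a new drive is opened.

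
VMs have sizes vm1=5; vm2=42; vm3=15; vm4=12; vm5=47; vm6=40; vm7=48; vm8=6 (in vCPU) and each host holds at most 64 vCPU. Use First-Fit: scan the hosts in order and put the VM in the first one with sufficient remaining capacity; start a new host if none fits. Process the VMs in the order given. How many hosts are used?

Put vm1 (5 vCPU) in host 1; 59 vCPU remain.
Put vm2 (42 vCPU) in host 1; 17 vCPU remain.
Put vm3 (15 vCPU) in host 1; 2 vCPU remain.
Put vm4 (12 vCPU) in host 2; 52 vCPU remain.
Put vm5 (47 vCPU) in host 2; 5 vCPU remain.
Put vm6 (40 vCPU) in host 3; 24 vCPU remain.
Put vm7 (48 vCPU) in host 4; 16 vCPU remain.
Put vm8 (6 vCPU) in host 3; 18 vCPU remain.
Final hosts: [5,42,15] [12,47] [40,6] [48].

4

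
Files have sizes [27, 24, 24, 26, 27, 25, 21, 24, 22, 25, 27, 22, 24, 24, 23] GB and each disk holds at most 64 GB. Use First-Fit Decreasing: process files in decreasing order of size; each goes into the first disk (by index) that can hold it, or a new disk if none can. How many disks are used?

8 disks

Sorted descending: 27, 27, 27, 26, 25, 25, 24, 24, 24, 24, 24, 23, 22, 22, 21.
27 GB → disk 1 (remaining 37 GB)
27 GB → disk 1 (remaining 10 GB)
27 GB → disk 2 (remaining 37 GB)
26 GB → disk 2 (remaining 11 GB)
25 GB → disk 3 (remaining 39 GB)
25 GB → disk 3 (remaining 14 GB)
24 GB → disk 4 (remaining 40 GB)
24 GB → disk 4 (remaining 16 GB)
24 GB → disk 5 (remaining 40 GB)
24 GB → disk 5 (remaining 16 GB)
24 GB → disk 6 (remaining 40 GB)
23 GB → disk 6 (remaining 17 GB)
22 GB → disk 7 (remaining 42 GB)
22 GB → disk 7 (remaining 20 GB)
21 GB → disk 8 (remaining 43 GB)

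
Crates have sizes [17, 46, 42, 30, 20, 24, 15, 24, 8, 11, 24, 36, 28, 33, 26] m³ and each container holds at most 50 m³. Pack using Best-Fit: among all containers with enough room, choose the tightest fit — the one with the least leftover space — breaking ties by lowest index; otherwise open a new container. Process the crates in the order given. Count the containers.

Put 17 m³ in container 1; 33 m³ remain.
Put 46 m³ in container 2; 4 m³ remain.
Put 42 m³ in container 3; 8 m³ remain.
Put 30 m³ in container 1; 3 m³ remain.
Put 20 m³ in container 4; 30 m³ remain.
Put 24 m³ in container 4; 6 m³ remain.
Put 15 m³ in container 5; 35 m³ remain.
Put 24 m³ in container 5; 11 m³ remain.
Put 8 m³ in container 3; 0 m³ remain.
Put 11 m³ in container 5; 0 m³ remain.
Put 24 m³ in container 6; 26 m³ remain.
Put 36 m³ in container 7; 14 m³ remain.
Put 28 m³ in container 8; 22 m³ remain.
Put 33 m³ in container 9; 17 m³ remain.
Put 26 m³ in container 6; 0 m³ remain.
Final containers: [17,30] [46] [42,8] [20,24] [15,24,11] [24,26] [36] [28] [33].

9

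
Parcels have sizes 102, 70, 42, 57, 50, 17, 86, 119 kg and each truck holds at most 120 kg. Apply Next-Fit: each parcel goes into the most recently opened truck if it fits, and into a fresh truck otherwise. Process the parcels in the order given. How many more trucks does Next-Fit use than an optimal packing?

0

Next-Fit: [102] [70,42] [57,50] [17,86] [119] → 5 trucks.
Total size 543 kg; any packing needs at least ⌈543/120⌉ = 5 trucks.
So 5 is already optimal.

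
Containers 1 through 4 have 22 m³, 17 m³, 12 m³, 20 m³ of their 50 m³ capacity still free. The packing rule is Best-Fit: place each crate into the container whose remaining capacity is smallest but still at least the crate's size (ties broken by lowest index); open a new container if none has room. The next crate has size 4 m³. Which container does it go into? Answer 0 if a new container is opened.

3

Containers with room: container 1 (22 m³), container 2 (17 m³), container 3 (12 m³), container 4 (20 m³).
Tightest fit is container 3 with 12 m³ free.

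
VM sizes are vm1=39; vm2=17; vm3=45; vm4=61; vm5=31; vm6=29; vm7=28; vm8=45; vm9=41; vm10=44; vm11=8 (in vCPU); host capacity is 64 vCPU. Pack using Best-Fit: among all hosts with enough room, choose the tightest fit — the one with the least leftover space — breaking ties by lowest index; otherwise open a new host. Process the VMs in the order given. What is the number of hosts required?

8

Put vm1 (39 vCPU) in host 1; 25 vCPU remain.
Put vm2 (17 vCPU) in host 1; 8 vCPU remain.
Put vm3 (45 vCPU) in host 2; 19 vCPU remain.
Put vm4 (61 vCPU) in host 3; 3 vCPU remain.
Put vm5 (31 vCPU) in host 4; 33 vCPU remain.
Put vm6 (29 vCPU) in host 4; 4 vCPU remain.
Put vm7 (28 vCPU) in host 5; 36 vCPU remain.
Put vm8 (45 vCPU) in host 6; 19 vCPU remain.
Put vm9 (41 vCPU) in host 7; 23 vCPU remain.
Put vm10 (44 vCPU) in host 8; 20 vCPU remain.
Put vm11 (8 vCPU) in host 1; 0 vCPU remain.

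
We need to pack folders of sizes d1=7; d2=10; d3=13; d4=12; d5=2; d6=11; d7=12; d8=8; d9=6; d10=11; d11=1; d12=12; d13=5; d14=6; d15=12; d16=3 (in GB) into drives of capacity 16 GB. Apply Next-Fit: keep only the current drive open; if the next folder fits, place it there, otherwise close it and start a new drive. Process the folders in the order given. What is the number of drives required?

11 drives

d1 (7 GB) → drive 1 (remaining 9 GB)
d2 (10 GB) → drive 2 (remaining 6 GB)
d3 (13 GB) → drive 3 (remaining 3 GB)
d4 (12 GB) → drive 4 (remaining 4 GB)
d5 (2 GB) → drive 4 (remaining 2 GB)
d6 (11 GB) → drive 5 (remaining 5 GB)
d7 (12 GB) → drive 6 (remaining 4 GB)
d8 (8 GB) → drive 7 (remaining 8 GB)
d9 (6 GB) → drive 7 (remaining 2 GB)
d10 (11 GB) → drive 8 (remaining 5 GB)
d11 (1 GB) → drive 8 (remaining 4 GB)
d12 (12 GB) → drive 9 (remaining 4 GB)
d13 (5 GB) → drive 10 (remaining 11 GB)
d14 (6 GB) → drive 10 (remaining 5 GB)
d15 (12 GB) → drive 11 (remaining 4 GB)
d16 (3 GB) → drive 11 (remaining 1 GB)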